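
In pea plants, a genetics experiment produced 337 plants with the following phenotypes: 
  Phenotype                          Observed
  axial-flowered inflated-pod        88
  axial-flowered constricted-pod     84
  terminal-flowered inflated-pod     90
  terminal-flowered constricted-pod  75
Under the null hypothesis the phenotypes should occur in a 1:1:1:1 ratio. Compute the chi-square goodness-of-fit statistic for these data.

1.576

Total ratio parts = 4. Expected numbers out of 337:
  axial-flowered inflated-pod: 337 × 1/4 = 84.25
  axial-flowered constricted-pod: 337 × 1/4 = 84.25
  terminal-flowered inflated-pod: 337 × 1/4 = 84.25
  terminal-flowered constricted-pod: 337 × 1/4 = 84.25
χ² = Σ (O − E)² / E
  axial-flowered inflated-pod: (88 − 84.25)² / 84.25 = 0.1669
  axial-flowered constricted-pod: (84 − 84.25)² / 84.25 = 0.0007
  terminal-flowered inflated-pod: (90 − 84.25)² / 84.25 = 0.3924
  terminal-flowered constricted-pod: (75 − 84.25)² / 84.25 = 1.0156
χ² = 0.1669 + 0.0007 + 0.3924 + 1.0156 = 1.5756 ≈ 1.576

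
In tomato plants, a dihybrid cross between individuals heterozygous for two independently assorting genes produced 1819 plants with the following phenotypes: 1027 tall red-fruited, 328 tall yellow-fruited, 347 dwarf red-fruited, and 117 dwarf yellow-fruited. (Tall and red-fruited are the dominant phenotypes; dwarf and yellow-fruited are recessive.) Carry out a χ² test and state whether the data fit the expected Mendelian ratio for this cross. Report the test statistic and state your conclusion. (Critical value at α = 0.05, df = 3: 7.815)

0.714; consistent

A dihybrid F₂ with independent assortment and complete dominance at both loci gives a 9:3:3:1 phenotypic ratio.
Expected counts for N = 1819 under a 9:3:3:1 ratio (total parts = 16):
  tall red-fruited: 1819 × 9/16 = 1023.1875
  tall yellow-fruited: 1819 × 3/16 = 341.0625
  dwarf red-fruited: 1819 × 3/16 = 341.0625
  dwarf yellow-fruited: 1819 × 1/16 = 113.6875
χ² = Σ (O − E)² / E
  tall red-fruited: (1027 − 1023.1875)² / 1023.1875 = 0.0142
  tall yellow-fruited: (328 − 341.0625)² / 341.0625 = 0.5003
  dwarf red-fruited: (347 − 341.0625)² / 341.0625 = 0.1034
  dwarf yellow-fruited: (117 − 113.6875)² / 113.6875 = 0.0965
χ² = 0.0142 + 0.5003 + 0.1034 + 0.0965 = 0.7144 ≈ 0.714
Degrees of freedom = 4 − 1 = 3; critical value at α = 0.05 is 7.815.
Since 0.714 < 7.815, we fail to reject the null hypothesis — the data are consistent with the 9:3:3:1 ratio.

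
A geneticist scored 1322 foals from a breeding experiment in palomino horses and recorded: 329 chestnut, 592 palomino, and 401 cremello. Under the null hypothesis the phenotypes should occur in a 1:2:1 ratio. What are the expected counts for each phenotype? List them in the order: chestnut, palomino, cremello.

330.5, 661, 330.5

The 1:2:1 ratio has 4 parts, so with N = 1322 the expected counts are:
  chestnut: 1322 × 1/4 = 330.5
  palomino: 1322 × 2/4 = 661
  cremello: 1322 × 1/4 = 330.5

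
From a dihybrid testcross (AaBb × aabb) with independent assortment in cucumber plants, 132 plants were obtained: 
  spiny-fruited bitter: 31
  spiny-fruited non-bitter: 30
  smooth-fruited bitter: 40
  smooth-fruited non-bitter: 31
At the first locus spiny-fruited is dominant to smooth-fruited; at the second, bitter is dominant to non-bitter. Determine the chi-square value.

2.000

A dihybrid testcross with independent assortment gives a 1:1:1:1 ratio.
The 1:1:1:1 ratio has 4 parts, so with N = 132 the expected counts are:
  spiny-fruited bitter: 132 × 1/4 = 33
  spiny-fruited non-bitter: 132 × 1/4 = 33
  smooth-fruited bitter: 132 × 1/4 = 33
  smooth-fruited non-bitter: 132 × 1/4 = 33
χ² = Σ (O − E)² / E
  spiny-fruited bitter: (31 − 33)² / 33 = 0.1212
  spiny-fruited non-bitter: (30 − 33)² / 33 = 0.2727
  smooth-fruited bitter: (40 − 33)² / 33 = 1.4848
  smooth-fruited non-bitter: (31 − 33)² / 33 = 0.1212
χ² = 0.1212 + 0.2727 + 1.4848 + 0.1212 = 1.9999 ≈ 2.000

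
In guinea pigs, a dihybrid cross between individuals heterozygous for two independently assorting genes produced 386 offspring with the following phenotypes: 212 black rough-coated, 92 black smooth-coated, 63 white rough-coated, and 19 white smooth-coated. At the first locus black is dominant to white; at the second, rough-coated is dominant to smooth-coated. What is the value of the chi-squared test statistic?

7.746

A dihybrid F₂ with independent assortment and complete dominance at both loci gives a 9:3:3:1 phenotypic ratio.
Under the 9:3:3:1 hypothesis (Σ ratio = 16, N = 386):
  black rough-coated: 386 × 9/16 = 217.125
  black smooth-coated: 386 × 3/16 = 72.375
  white rough-coated: 386 × 3/16 = 72.375
  white smooth-coated: 386 × 1/16 = 24.125
χ² = Σ (O − E)² / E
  black rough-coated: (212 − 217.125)² / 217.125 = 0.1210
  black smooth-coated: (92 − 72.375)² / 72.375 = 5.3215
  white rough-coated: (63 − 72.375)² / 72.375 = 1.2144
  white smooth-coated: (19 − 24.125)² / 24.125 = 1.0887
χ² = 0.1210 + 5.3215 + 1.2144 + 1.0887 = 7.7456 ≈ 7.746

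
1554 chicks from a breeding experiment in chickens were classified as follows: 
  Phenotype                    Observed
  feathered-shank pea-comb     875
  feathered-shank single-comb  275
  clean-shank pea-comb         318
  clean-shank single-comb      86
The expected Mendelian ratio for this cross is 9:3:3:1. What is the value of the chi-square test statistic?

4.628

The 9:3:3:1 ratio has 16 parts, so with N = 1554 the expected counts are:
  feathered-shank pea-comb: 1554 × 9/16 = 874.125
  feathered-shank single-comb: 1554 × 3/16 = 291.375
  clean-shank pea-comb: 1554 × 3/16 = 291.375
  clean-shank single-comb: 1554 × 1/16 = 97.125
χ² = Σ (O − E)² / E
  feathered-shank pea-comb: (875 − 874.125)² / 874.125 = 0.0009
  feathered-shank single-comb: (275 − 291.375)² / 291.375 = 0.9203
  clean-shank pea-comb: (318 − 291.375)² / 291.375 = 2.4329
  clean-shank single-comb: (86 − 97.125)² / 97.125 = 1.2743
χ² = 0.0009 + 0.9203 + 2.4329 + 1.2743 = 4.6284 ≈ 4.628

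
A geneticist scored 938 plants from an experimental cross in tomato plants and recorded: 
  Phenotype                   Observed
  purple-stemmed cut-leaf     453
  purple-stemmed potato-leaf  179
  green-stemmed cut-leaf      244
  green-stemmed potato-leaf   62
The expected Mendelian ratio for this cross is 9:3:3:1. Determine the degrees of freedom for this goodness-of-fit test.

3

A goodness-of-fit test with 4 phenotype classes has df = 4 − 1 = 3.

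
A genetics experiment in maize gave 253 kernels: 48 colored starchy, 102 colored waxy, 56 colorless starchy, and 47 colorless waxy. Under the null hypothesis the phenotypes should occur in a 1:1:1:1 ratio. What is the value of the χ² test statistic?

32.423

Total ratio parts = 4. Expected numbers out of 253:
  colored starchy: 253 × 1/4 = 63.25
  colored waxy: 253 × 1/4 = 63.25
  colorless starchy: 253 × 1/4 = 63.25
  colorless waxy: 253 × 1/4 = 63.25
χ² = Σ (O − E)² / E
  colored starchy: (48 − 63.25)² / 63.25 = 3.6769
  colored waxy: (102 − 63.25)² / 63.25 = 23.7401
  colorless starchy: (56 − 63.25)² / 63.25 = 0.8310
  colorless waxy: (47 − 63.25)² / 63.25 = 4.1749
χ² = 3.6769 + 23.7401 + 0.8310 + 4.1749 = 32.4229 ≈ 32.423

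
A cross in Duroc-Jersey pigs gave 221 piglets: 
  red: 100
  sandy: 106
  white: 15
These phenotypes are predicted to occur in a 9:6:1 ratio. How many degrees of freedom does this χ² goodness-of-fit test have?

A goodness-of-fit test with 3 phenotype classes has df = 3 − 1 = 2.

2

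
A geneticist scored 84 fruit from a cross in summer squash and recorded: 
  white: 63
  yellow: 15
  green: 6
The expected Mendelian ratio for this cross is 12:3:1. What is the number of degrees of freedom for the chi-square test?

A goodness-of-fit test with 3 phenotype classes has df = 3 − 1 = 2.

2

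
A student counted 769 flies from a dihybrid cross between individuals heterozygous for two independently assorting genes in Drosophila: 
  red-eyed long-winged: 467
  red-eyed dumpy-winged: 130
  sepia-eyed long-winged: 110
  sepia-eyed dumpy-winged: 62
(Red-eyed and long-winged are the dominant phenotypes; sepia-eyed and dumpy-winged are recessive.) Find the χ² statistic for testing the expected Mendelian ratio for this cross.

A dihybrid F₂ with independent assortment and complete dominance at both loci gives a 9:3:3:1 phenotypic ratio.
Total ratio parts = 16. Expected numbers out of 769:
  red-eyed long-winged: 769 × 9/16 = 432.5625
  red-eyed dumpy-winged: 769 × 3/16 = 144.1875
  sepia-eyed long-winged: 769 × 3/16 = 144.1875
  sepia-eyed dumpy-winged: 769 × 1/16 = 48.0625
χ² = Σ (O − E)² / E
  red-eyed long-winged: (467 − 432.5625)² / 432.5625 = 2.7417
  red-eyed dumpy-winged: (130 − 144.1875)² / 144.1875 = 1.3960
  sepia-eyed long-winged: (110 − 144.1875)² / 144.1875 = 8.1060
  sepia-eyed dumpy-winged: (62 − 48.0625)² / 48.0625 = 4.0417
χ² = 2.7417 + 1.3960 + 8.1060 + 4.0417 = 16.2854 ≈ 16.285

16.285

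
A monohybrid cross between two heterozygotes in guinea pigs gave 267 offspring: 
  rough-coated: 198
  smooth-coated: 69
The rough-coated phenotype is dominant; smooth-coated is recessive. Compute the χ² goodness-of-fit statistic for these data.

0.101

For a monohybrid cross between heterozygotes with complete dominance, the expected phenotypic ratio is 3:1.
Expected counts for N = 267 under a 3:1 ratio (total parts = 4):
  rough-coated: 267 × 3/4 = 200.25
  smooth-coated: 267 × 1/4 = 66.75
χ² = Σ (O − E)² / E
  rough-coated: (198 − 200.25)² / 200.25 = 0.0253
  smooth-coated: (69 − 66.75)² / 66.75 = 0.0758
χ² = 0.0253 + 0.0758 = 0.1011 ≈ 0.101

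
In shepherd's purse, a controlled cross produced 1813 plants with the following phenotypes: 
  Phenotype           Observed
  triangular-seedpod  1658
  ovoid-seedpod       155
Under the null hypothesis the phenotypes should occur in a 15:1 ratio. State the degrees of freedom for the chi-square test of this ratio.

1

A goodness-of-fit test with 2 phenotype classes has df = 2 − 1 = 1.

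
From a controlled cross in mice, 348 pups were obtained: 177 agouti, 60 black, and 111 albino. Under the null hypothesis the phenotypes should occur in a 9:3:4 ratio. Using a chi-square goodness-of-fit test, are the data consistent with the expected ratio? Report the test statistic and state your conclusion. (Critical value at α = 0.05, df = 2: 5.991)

8.839; not consistent

Under the 9:3:4 hypothesis (Σ ratio = 16, N = 348):
  agouti: 348 × 9/16 = 195.75
  black: 348 × 3/16 = 65.25
  albino: 348 × 4/16 = 87
χ² = Σ (O − E)² / E
  agouti: (177 − 195.75)² / 195.75 = 1.7960
  black: (60 − 65.25)² / 65.25 = 0.4224
  albino: (111 − 87)² / 87 = 6.6207
χ² = 1.7960 + 0.4224 + 6.6207 = 8.8391 ≈ 8.839
Degrees of freedom = 3 − 1 = 2; critical value at α = 0.05 is 5.991.
Since 8.839 > 5.991, we reject the null hypothesis — the data do not fit the 9:3:4 ratio.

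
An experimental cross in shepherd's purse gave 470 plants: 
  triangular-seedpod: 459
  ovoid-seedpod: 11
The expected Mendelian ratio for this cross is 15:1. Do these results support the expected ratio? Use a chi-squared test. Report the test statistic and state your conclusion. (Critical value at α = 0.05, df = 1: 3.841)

Under the 15:1 hypothesis (Σ ratio = 16, N = 470):
  triangular-seedpod: 470 × 15/16 = 440.625
  ovoid-seedpod: 470 × 1/16 = 29.375
χ² = Σ (O − E)² / E
  triangular-seedpod: (459 − 440.625)² / 440.625 = 0.7663
  ovoid-seedpod: (11 − 29.375)² / 29.375 = 11.4941
χ² = 0.7663 + 11.4941 = 12.2604 ≈ 12.260
Degrees of freedom = 2 − 1 = 1; critical value at α = 0.05 is 3.841.
Since 12.260 > 3.841, we reject the null hypothesis — the data do not fit the 15:1 ratio.

12.260; not consistent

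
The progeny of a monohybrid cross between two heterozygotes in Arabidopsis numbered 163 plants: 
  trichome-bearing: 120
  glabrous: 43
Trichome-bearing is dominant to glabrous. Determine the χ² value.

0.166

For a monohybrid cross between heterozygotes with complete dominance, the expected phenotypic ratio is 3:1.
Total ratio parts = 4. Expected numbers out of 163:
  trichome-bearing: 163 × 3/4 = 122.25
  glabrous: 163 × 1/4 = 40.75
χ² = Σ (O − E)² / E
  trichome-bearing: (120 − 122.25)² / 122.25 = 0.0414
  glabrous: (43 − 40.75)² / 40.75 = 0.1242
χ² = 0.0414 + 0.1242 = 0.1656 ≈ 0.166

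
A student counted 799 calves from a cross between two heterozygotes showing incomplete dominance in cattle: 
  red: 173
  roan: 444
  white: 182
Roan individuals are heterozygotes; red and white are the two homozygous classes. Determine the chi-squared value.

With incomplete dominance, a heterozygote × heterozygote cross gives a 1:2:1 phenotypic ratio.
The 1:2:1 ratio has 4 parts, so with N = 799 the expected counts are:
  red: 799 × 1/4 = 199.75
  roan: 799 × 2/4 = 399.5
  white: 799 × 1/4 = 199.75
χ² = Σ (O − E)² / E
  red: (173 − 199.75)² / 199.75 = 3.5823
  roan: (444 − 399.5)² / 399.5 = 4.9568
  white: (182 − 199.75)² / 199.75 = 1.5773
χ² = 3.5823 + 4.9568 + 1.5773 = 10.1164 ≈ 10.116

10.116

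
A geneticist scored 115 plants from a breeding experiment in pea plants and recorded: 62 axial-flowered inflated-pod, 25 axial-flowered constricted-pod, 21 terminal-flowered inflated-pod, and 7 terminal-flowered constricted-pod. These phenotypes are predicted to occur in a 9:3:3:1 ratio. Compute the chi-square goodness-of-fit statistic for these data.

0.679

Total ratio parts = 16. Expected numbers out of 115:
  axial-flowered inflated-pod: 115 × 9/16 = 64.6875
  axial-flowered constricted-pod: 115 × 3/16 = 21.5625
  terminal-flowered inflated-pod: 115 × 3/16 = 21.5625
  terminal-flowered constricted-pod: 115 × 1/16 = 7.1875
χ² = Σ (O − E)² / E
  axial-flowered inflated-pod: (62 − 64.6875)² / 64.6875 = 0.1117
  axial-flowered constricted-pod: (25 − 21.5625)² / 21.5625 = 0.5480
  terminal-flowered inflated-pod: (21 − 21.5625)² / 21.5625 = 0.0147
  terminal-flowered constricted-pod: (7 − 7.1875)² / 7.1875 = 0.0049
χ² = 0.1117 + 0.5480 + 0.0147 + 0.0049 = 0.6793 ≈ 0.679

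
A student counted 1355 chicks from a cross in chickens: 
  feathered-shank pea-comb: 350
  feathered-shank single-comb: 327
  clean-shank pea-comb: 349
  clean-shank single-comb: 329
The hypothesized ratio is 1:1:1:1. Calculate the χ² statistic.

The 1:1:1:1 ratio has 4 parts, so with N = 1355 the expected counts are:
  feathered-shank pea-comb: 1355 × 1/4 = 338.75
  feathered-shank single-comb: 1355 × 1/4 = 338.75
  clean-shank pea-comb: 1355 × 1/4 = 338.75
  clean-shank single-comb: 1355 × 1/4 = 338.75
χ² = Σ (O − E)² / E
  feathered-shank pea-comb: (350 − 338.75)² / 338.75 = 0.3736
  feathered-shank single-comb: (327 − 338.75)² / 338.75 = 0.4076
  clean-shank pea-comb: (349 − 338.75)² / 338.75 = 0.3101
  clean-shank single-comb: (329 − 338.75)² / 338.75 = 0.2806
χ² = 0.3736 + 0.4076 + 0.3101 + 0.2806 = 1.3719 ≈ 1.372

1.372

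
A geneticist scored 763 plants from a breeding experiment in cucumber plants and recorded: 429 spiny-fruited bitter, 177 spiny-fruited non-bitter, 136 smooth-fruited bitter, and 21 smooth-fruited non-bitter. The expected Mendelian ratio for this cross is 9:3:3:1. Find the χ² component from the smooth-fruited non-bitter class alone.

Total ratio parts = 16. Expected numbers out of 763:
  spiny-fruited bitter: 763 × 9/16 = 429.1875
  spiny-fruited non-bitter: 763 × 3/16 = 143.0625
  smooth-fruited bitter: 763 × 3/16 = 143.0625
  smooth-fruited non-bitter: 763 × 1/16 = 47.6875
Contribution of smooth-fruited non-bitter: (21 − 47.6875)² / 47.6875 = 14.9352

14.935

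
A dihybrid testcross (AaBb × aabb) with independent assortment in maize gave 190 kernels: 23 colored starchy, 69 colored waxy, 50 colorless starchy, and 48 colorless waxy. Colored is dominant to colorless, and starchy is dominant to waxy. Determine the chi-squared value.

22.505

A dihybrid testcross with independent assortment gives a 1:1:1:1 ratio.
Total ratio parts = 4. Expected numbers out of 190:
  colored starchy: 190 × 1/4 = 47.5
  colored waxy: 190 × 1/4 = 47.5
  colorless starchy: 190 × 1/4 = 47.5
  colorless waxy: 190 × 1/4 = 47.5
χ² = Σ (O − E)² / E
  colored starchy: (23 − 47.5)² / 47.5 = 12.6368
  colored waxy: (69 − 47.5)² / 47.5 = 9.7316
  colorless starchy: (50 − 47.5)² / 47.5 = 0.1316
  colorless waxy: (48 − 47.5)² / 47.5 = 0.0053
χ² = 12.6368 + 9.7316 + 0.1316 + 0.0053 = 22.5053 ≈ 22.505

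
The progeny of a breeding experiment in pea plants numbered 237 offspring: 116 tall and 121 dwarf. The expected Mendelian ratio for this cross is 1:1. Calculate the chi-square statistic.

0.105

The 1:1 ratio has 2 parts, so with N = 237 the expected counts are:
  tall: 237 × 1/2 = 118.5
  dwarf: 237 × 1/2 = 118.5
χ² = Σ (O − E)² / E
  tall: (116 − 118.5)² / 118.5 = 0.0527
  dwarf: (121 − 118.5)² / 118.5 = 0.0527
χ² = 0.0527 + 0.0527 = 0.1054 ≈ 0.105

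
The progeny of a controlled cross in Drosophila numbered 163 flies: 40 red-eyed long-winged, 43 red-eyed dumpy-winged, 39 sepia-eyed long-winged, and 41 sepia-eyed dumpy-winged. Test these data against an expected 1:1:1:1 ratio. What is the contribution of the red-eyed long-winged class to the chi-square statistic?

0.014

Expected counts for N = 163 under a 1:1:1:1 ratio (total parts = 4):
  red-eyed long-winged: 163 × 1/4 = 40.75
  red-eyed dumpy-winged: 163 × 1/4 = 40.75
  sepia-eyed long-winged: 163 × 1/4 = 40.75
  sepia-eyed dumpy-winged: 163 × 1/4 = 40.75
Contribution of red-eyed long-winged: (40 − 40.75)² / 40.75 = 0.0138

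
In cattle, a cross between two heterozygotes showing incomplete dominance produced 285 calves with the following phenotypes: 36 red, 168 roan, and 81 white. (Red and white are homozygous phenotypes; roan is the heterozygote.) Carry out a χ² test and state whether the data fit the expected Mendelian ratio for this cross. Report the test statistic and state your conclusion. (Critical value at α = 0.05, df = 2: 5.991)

23.337; not consistent

With incomplete dominance, a heterozygote × heterozygote cross gives a 1:2:1 phenotypic ratio.
The 1:2:1 ratio has 4 parts, so with N = 285 the expected counts are:
  red: 285 × 1/4 = 71.25
  roan: 285 × 2/4 = 142.5
  white: 285 × 1/4 = 71.25
χ² = Σ (O − E)² / E
  red: (36 − 71.25)² / 71.25 = 17.4395
  roan: (168 − 142.5)² / 142.5 = 4.5632
  white: (81 − 71.25)² / 71.25 = 1.3342
χ² = 17.4395 + 4.5632 + 1.3342 = 23.3369 ≈ 23.337
Degrees of freedom = 3 − 1 = 2; critical value at α = 0.05 is 5.991.
Since 23.337 > 5.991, we reject the null hypothesis — the data do not fit the 1:2:1 ratio.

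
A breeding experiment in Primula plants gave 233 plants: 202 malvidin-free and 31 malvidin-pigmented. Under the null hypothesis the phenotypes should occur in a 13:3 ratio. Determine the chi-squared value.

4.535

Expected counts for N = 233 under a 13:3 ratio (total parts = 16):
  malvidin-free: 233 × 13/16 = 189.3125
  malvidin-pigmented: 233 × 3/16 = 43.6875
χ² = Σ (O − E)² / E
  malvidin-free: (202 − 189.3125)² / 189.3125 = 0.8503
  malvidin-pigmented: (31 − 43.6875)² / 43.6875 = 3.6846
χ² = 0.8503 + 3.6846 = 4.5349 ≈ 4.535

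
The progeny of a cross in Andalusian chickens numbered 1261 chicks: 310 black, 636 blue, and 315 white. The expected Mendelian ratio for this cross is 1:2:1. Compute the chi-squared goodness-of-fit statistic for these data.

0.136

Under the 1:2:1 hypothesis (Σ ratio = 4, N = 1261):
  black: 1261 × 1/4 = 315.25
  blue: 1261 × 2/4 = 630.5
  white: 1261 × 1/4 = 315.25
χ² = Σ (O − E)² / E
  black: (310 − 315.25)² / 315.25 = 0.0874
  blue: (636 − 630.5)² / 630.5 = 0.0480
  white: (315 − 315.25)² / 315.25 = 0.0002
χ² = 0.0874 + 0.0480 + 0.0002 = 0.1356 ≈ 0.136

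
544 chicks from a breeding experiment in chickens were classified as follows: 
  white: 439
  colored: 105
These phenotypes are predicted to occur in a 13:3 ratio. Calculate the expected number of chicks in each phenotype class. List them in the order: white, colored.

Expected counts for N = 544 under a 13:3 ratio (total parts = 16):
  white: 544 × 13/16 = 442
  colored: 544 × 3/16 = 102

442, 102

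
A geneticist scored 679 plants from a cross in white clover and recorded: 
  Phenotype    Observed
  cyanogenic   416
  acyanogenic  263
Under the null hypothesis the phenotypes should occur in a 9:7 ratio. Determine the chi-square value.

6.944

Expected counts for N = 679 under a 9:7 ratio (total parts = 16):
  cyanogenic: 679 × 9/16 = 381.9375
  acyanogenic: 679 × 7/16 = 297.0625
χ² = Σ (O − E)² / E
  cyanogenic: (416 − 381.9375)² / 381.9375 = 3.0378
  acyanogenic: (263 − 297.0625)² / 297.0625 = 3.9058
χ² = 3.0378 + 3.9058 = 6.9436 ≈ 6.944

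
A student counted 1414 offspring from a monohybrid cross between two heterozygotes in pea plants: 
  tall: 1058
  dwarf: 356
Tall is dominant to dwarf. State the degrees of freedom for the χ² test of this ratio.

For a monohybrid cross between heterozygotes with complete dominance, the expected phenotypic ratio is 3:1.
A goodness-of-fit test with 2 phenotype classes has df = 2 − 1 = 1.

1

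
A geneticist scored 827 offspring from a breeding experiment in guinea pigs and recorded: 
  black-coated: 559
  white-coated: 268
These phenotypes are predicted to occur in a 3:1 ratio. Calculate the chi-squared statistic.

24.194

The 3:1 ratio has 4 parts, so with N = 827 the expected counts are:
  black-coated: 827 × 3/4 = 620.25
  white-coated: 827 × 1/4 = 206.75
χ² = Σ (O − E)² / E
  black-coated: (559 − 620.25)² / 620.25 = 6.0485
  white-coated: (268 − 206.75)² / 206.75 = 18.1454
χ² = 6.0485 + 18.1454 = 24.1939 ≈ 24.194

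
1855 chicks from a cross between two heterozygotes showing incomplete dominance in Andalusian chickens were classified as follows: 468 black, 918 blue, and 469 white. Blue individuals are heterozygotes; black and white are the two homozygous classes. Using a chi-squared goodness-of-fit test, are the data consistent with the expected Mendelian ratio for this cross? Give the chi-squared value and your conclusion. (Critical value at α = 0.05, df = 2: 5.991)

0.196; consistent

With incomplete dominance, a heterozygote × heterozygote cross gives a 1:2:1 phenotypic ratio.
Under the 1:2:1 hypothesis (Σ ratio = 4, N = 1855):
  black: 1855 × 1/4 = 463.75
  blue: 1855 × 2/4 = 927.5
  white: 1855 × 1/4 = 463.75
χ² = Σ (O − E)² / E
  black: (468 − 463.75)² / 463.75 = 0.0389
  blue: (918 − 927.5)² / 927.5 = 0.0973
  white: (469 − 463.75)² / 463.75 = 0.0594
χ² = 0.0389 + 0.0973 + 0.0594 = 0.1956 ≈ 0.196
Degrees of freedom = 3 − 1 = 2; critical value at α = 0.05 is 5.991.
Since 0.196 < 5.991, we fail to reject the null hypothesis — the data are consistent with the 1:2:1 ratio.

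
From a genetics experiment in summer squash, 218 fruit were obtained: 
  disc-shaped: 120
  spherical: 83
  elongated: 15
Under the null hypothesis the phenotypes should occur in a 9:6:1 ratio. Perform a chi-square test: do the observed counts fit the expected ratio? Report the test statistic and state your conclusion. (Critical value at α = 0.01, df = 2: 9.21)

Under the 9:6:1 hypothesis (Σ ratio = 16, N = 218):
  disc-shaped: 218 × 9/16 = 122.625
  spherical: 218 × 6/16 = 81.75
  elongated: 218 × 1/16 = 13.625
χ² = Σ (O − E)² / E
  disc-shaped: (120 − 122.625)² / 122.625 = 0.0562
  spherical: (83 − 81.75)² / 81.75 = 0.0191
  elongated: (15 − 13.625)² / 13.625 = 0.1388
χ² = 0.0562 + 0.0191 + 0.1388 = 0.2141 ≈ 0.214
Degrees of freedom = 3 − 1 = 2; critical value at α = 0.01 is 9.21.
Since 0.214 < 9.21, we fail to reject the null hypothesis — the data are consistent with the 9:6:1 ratio.

0.214; consistent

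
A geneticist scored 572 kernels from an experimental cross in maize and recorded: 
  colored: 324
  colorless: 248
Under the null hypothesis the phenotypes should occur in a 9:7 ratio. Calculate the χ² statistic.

0.036

Total ratio parts = 16. Expected numbers out of 572:
  colored: 572 × 9/16 = 321.75
  colorless: 572 × 7/16 = 250.25
χ² = Σ (O − E)² / E
  colored: (324 − 321.75)² / 321.75 = 0.0157
  colorless: (248 − 250.25)² / 250.25 = 0.0202
χ² = 0.0157 + 0.0202 = 0.0359 ≈ 0.036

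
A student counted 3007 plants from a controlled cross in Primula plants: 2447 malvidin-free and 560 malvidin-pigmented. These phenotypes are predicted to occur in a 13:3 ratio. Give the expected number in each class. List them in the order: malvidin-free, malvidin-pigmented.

Expected counts for N = 3007 under a 13:3 ratio (total parts = 16):
  malvidin-free: 3007 × 13/16 = 2443.1875
  malvidin-pigmented: 3007 × 3/16 = 563.8125

2443.1875, 563.8125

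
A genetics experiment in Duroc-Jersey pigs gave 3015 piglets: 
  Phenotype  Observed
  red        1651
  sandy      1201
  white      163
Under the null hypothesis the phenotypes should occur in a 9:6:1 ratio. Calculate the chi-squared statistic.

Total ratio parts = 16. Expected numbers out of 3015:
  red: 3015 × 9/16 = 1695.9375
  sandy: 3015 × 6/16 = 1130.625
  white: 3015 × 1/16 = 188.4375
χ² = Σ (O − E)² / E
  red: (1651 − 1695.9375)² / 1695.9375 = 1.1907
  sandy: (1201 − 1130.625)² / 1130.625 = 4.3804
  white: (163 − 188.4375)² / 188.4375 = 3.4339
χ² = 1.1907 + 4.3804 + 3.4339 = 9.005

9.005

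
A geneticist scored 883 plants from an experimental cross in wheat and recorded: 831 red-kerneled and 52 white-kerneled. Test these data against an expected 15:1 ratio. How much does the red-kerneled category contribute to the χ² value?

Under the 15:1 hypothesis (Σ ratio = 16, N = 883):
  red-kerneled: 883 × 15/16 = 827.8125
  white-kerneled: 883 × 1/16 = 55.1875
Contribution of red-kerneled: (831 − 827.8125)² / 827.8125 = 0.0123

0.012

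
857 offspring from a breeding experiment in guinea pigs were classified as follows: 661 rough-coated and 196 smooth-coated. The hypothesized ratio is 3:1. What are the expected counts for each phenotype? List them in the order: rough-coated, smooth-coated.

642.75, 214.25

Total ratio parts = 4. Expected numbers out of 857:
  rough-coated: 857 × 3/4 = 642.75
  smooth-coated: 857 × 1/4 = 214.25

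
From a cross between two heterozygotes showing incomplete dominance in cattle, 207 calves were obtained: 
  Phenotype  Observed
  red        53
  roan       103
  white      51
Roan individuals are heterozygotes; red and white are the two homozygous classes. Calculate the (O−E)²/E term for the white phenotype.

With incomplete dominance, a heterozygote × heterozygote cross gives a 1:2:1 phenotypic ratio.
The 1:2:1 ratio has 4 parts, so with N = 207 the expected counts are:
  red: 207 × 1/4 = 51.75
  roan: 207 × 2/4 = 103.5
  white: 207 × 1/4 = 51.75
Contribution of white: (51 − 51.75)² / 51.75 = 0.0109

0.011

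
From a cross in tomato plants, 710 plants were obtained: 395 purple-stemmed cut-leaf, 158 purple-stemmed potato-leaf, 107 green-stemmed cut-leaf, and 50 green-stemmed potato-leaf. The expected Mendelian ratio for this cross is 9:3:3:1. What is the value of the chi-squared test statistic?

The 9:3:3:1 ratio has 16 parts, so with N = 710 the expected counts are:
  purple-stemmed cut-leaf: 710 × 9/16 = 399.375
  purple-stemmed potato-leaf: 710 × 3/16 = 133.125
  green-stemmed cut-leaf: 710 × 3/16 = 133.125
  green-stemmed potato-leaf: 710 × 1/16 = 44.375
χ² = Σ (O − E)² / E
  purple-stemmed cut-leaf: (395 − 399.375)² / 399.375 = 0.0479
  purple-stemmed potato-leaf: (158 − 133.125)² / 133.125 = 4.6480
  green-stemmed cut-leaf: (107 − 133.125)² / 133.125 = 5.1269
  green-stemmed potato-leaf: (50 − 44.375)² / 44.375 = 0.7130
χ² = 0.0479 + 4.6480 + 5.1269 + 0.7130 = 10.5358 ≈ 10.536

10.536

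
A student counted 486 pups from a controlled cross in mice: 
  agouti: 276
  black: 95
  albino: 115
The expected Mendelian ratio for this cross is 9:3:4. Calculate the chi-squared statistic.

Total ratio parts = 16. Expected numbers out of 486:
  agouti: 486 × 9/16 = 273.375
  black: 486 × 3/16 = 91.125
  albino: 486 × 4/16 = 121.5
χ² = Σ (O − E)² / E
  agouti: (276 − 273.375)² / 273.375 = 0.0252
  black: (95 − 91.125)² / 91.125 = 0.1648
  albino: (115 − 121.5)² / 121.5 = 0.3477
χ² = 0.0252 + 0.1648 + 0.3477 = 0.5377 ≈ 0.538

0.538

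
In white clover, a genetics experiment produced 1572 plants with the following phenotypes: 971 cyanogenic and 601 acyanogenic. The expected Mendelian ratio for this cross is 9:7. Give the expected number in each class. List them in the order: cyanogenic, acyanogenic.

884.25, 687.75

Under the 9:7 hypothesis (Σ ratio = 16, N = 1572):
  cyanogenic: 1572 × 9/16 = 884.25
  acyanogenic: 1572 × 7/16 = 687.75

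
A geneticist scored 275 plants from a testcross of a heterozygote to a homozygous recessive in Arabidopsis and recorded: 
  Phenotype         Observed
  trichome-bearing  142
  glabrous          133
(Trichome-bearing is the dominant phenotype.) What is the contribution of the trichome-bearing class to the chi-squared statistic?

A testcross of a heterozygote (Aa × aa) gives a 1:1 phenotypic ratio.
Expected counts for N = 275 under a 1:1 ratio (total parts = 2):
  trichome-bearing: 275 × 1/2 = 137.5
  glabrous: 275 × 1/2 = 137.5
Contribution of trichome-bearing: (142 − 137.5)² / 137.5 = 0.1473

0.147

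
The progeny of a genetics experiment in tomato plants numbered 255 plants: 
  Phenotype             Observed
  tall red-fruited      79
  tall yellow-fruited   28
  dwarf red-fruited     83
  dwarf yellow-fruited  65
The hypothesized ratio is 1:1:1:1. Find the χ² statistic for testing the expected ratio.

29.533

Expected counts for N = 255 under a 1:1:1:1 ratio (total parts = 4):
  tall red-fruited: 255 × 1/4 = 63.75
  tall yellow-fruited: 255 × 1/4 = 63.75
  dwarf red-fruited: 255 × 1/4 = 63.75
  dwarf yellow-fruited: 255 × 1/4 = 63.75
χ² = Σ (O − E)² / E
  tall red-fruited: (79 − 63.75)² / 63.75 = 3.6480
  tall yellow-fruited: (28 − 63.75)² / 63.75 = 20.0480
  dwarf red-fruited: (83 − 63.75)² / 63.75 = 5.8127
  dwarf yellow-fruited: (65 − 63.75)² / 63.75 = 0.0245
χ² = 3.6480 + 20.0480 + 5.8127 + 0.0245 = 29.5332 ≈ 29.533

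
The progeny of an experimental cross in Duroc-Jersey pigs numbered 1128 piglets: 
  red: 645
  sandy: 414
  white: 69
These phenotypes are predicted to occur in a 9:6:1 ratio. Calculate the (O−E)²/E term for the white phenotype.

Total ratio parts = 16. Expected numbers out of 1128:
  red: 1128 × 9/16 = 634.5
  sandy: 1128 × 6/16 = 423
  white: 1128 × 1/16 = 70.5
Contribution of white: (69 − 70.5)² / 70.5 = 0.0319

0.032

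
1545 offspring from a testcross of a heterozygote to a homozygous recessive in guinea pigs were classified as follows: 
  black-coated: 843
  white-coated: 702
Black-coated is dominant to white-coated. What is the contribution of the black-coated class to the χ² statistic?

6.434

A testcross of a heterozygote (Aa × aa) gives a 1:1 phenotypic ratio.
The 1:1 ratio has 2 parts, so with N = 1545 the expected counts are:
  black-coated: 1545 × 1/2 = 772.5
  white-coated: 1545 × 1/2 = 772.5
Contribution of black-coated: (843 − 772.5)² / 772.5 = 6.4340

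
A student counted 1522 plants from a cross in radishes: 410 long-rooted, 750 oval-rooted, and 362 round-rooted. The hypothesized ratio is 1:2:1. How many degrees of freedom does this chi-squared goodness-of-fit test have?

2

A goodness-of-fit test with 3 phenotype classes has df = 3 − 1 = 2.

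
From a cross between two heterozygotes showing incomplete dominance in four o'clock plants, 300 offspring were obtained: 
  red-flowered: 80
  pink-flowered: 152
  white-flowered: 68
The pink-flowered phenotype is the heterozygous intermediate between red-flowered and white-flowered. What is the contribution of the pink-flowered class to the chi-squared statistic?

0.027

With incomplete dominance, a heterozygote × heterozygote cross gives a 1:2:1 phenotypic ratio.
Under the 1:2:1 hypothesis (Σ ratio = 4, N = 300):
  red-flowered: 300 × 1/4 = 75
  pink-flowered: 300 × 2/4 = 150
  white-flowered: 300 × 1/4 = 75
Contribution of pink-flowered: (152 − 150)² / 150 = 0.0267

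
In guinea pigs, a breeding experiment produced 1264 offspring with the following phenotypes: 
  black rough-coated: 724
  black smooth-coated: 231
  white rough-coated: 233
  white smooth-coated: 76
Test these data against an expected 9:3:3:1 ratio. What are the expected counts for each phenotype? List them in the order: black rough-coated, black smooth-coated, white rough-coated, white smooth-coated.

711, 237, 237, 79

Expected counts for N = 1264 under a 9:3:3:1 ratio (total parts = 16):
  black rough-coated: 1264 × 9/16 = 711
  black smooth-coated: 1264 × 3/16 = 237
  white rough-coated: 1264 × 3/16 = 237
  white smooth-coated: 1264 × 1/16 = 79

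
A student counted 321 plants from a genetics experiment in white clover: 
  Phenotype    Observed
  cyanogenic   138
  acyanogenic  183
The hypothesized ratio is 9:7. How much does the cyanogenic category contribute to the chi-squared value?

Expected counts for N = 321 under a 9:7 ratio (total parts = 16):
  cyanogenic: 321 × 9/16 = 180.5625
  acyanogenic: 321 × 7/16 = 140.4375
Contribution of cyanogenic: (138 − 180.5625)² / 180.5625 = 10.0329

10.033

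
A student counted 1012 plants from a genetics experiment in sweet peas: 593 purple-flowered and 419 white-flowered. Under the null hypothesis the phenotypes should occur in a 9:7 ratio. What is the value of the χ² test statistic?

Under the 9:7 hypothesis (Σ ratio = 16, N = 1012):
  purple-flowered: 1012 × 9/16 = 569.25
  white-flowered: 1012 × 7/16 = 442.75
χ² = Σ (O − E)² / E
  purple-flowered: (593 − 569.25)² / 569.25 = 0.9909
  white-flowered: (419 − 442.75)² / 442.75 = 1.2740
χ² = 0.9909 + 1.2740 = 2.2649 ≈ 2.265

2.265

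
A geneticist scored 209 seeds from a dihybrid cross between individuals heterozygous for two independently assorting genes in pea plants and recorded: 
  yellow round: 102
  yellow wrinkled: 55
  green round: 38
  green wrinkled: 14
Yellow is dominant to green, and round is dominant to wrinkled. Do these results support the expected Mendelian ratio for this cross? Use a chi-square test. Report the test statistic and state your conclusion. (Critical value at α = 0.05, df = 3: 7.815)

8.544; not consistent

A dihybrid F₂ with independent assortment and complete dominance at both loci gives a 9:3:3:1 phenotypic ratio.
The 9:3:3:1 ratio has 16 parts, so with N = 209 the expected counts are:
  yellow round: 209 × 9/16 = 117.5625
  yellow wrinkled: 209 × 3/16 = 39.1875
  green round: 209 × 3/16 = 39.1875
  green wrinkled: 209 × 1/16 = 13.0625
χ² = Σ (O − E)² / E
  yellow round: (102 − 117.5625)² / 117.5625 = 2.0601
  yellow wrinkled: (55 − 39.1875)² / 39.1875 = 6.3805
  green round: (38 − 39.1875)² / 39.1875 = 0.0360
  green wrinkled: (14 − 13.0625)² / 13.0625 = 0.0673
χ² = 2.0601 + 6.3805 + 0.0360 + 0.0673 = 8.5439 ≈ 8.544
Degrees of freedom = 4 − 1 = 3; critical value at α = 0.05 is 7.815.
Since 8.544 > 7.815, we reject the null hypothesis — the data do not fit the 9:3:3:1 ratio.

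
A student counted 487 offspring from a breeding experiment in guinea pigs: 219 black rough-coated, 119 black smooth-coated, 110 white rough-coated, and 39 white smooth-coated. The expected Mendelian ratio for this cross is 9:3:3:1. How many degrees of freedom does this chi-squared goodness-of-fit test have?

3

A goodness-of-fit test with 4 phenotype classes has df = 4 − 1 = 3.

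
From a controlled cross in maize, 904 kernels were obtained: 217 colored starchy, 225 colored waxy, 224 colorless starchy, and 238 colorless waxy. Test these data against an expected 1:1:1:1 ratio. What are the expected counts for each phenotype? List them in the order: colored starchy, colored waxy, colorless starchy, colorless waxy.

Expected counts for N = 904 under a 1:1:1:1 ratio (total parts = 4):
  colored starchy: 904 × 1/4 = 226
  colored waxy: 904 × 1/4 = 226
  colorless starchy: 904 × 1/4 = 226
  colorless waxy: 904 × 1/4 = 226

226, 226, 226, 226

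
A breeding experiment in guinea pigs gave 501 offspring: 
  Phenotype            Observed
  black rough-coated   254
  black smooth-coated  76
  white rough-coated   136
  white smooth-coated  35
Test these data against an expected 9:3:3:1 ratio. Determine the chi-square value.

25.439

Under the 9:3:3:1 hypothesis (Σ ratio = 16, N = 501):
  black rough-coated: 501 × 9/16 = 281.8125
  black smooth-coated: 501 × 3/16 = 93.9375
  white rough-coated: 501 × 3/16 = 93.9375
  white smooth-coated: 501 × 1/16 = 31.3125
χ² = Σ (O − E)² / E
  black rough-coated: (254 − 281.8125)² / 281.8125 = 2.7449
  black smooth-coated: (76 − 93.9375)² / 93.9375 = 3.4252
  white rough-coated: (136 − 93.9375)² / 93.9375 = 18.8344
  white smooth-coated: (35 − 31.3125)² / 31.3125 = 0.4343
χ² = 2.7449 + 3.4252 + 18.8344 + 0.4343 = 25.4388 ≈ 25.439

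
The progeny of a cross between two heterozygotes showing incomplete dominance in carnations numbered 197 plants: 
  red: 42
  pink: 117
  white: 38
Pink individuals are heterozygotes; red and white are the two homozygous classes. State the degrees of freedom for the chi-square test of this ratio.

With incomplete dominance, a heterozygote × heterozygote cross gives a 1:2:1 phenotypic ratio.
A goodness-of-fit test with 3 phenotype classes has df = 3 − 1 = 2.

2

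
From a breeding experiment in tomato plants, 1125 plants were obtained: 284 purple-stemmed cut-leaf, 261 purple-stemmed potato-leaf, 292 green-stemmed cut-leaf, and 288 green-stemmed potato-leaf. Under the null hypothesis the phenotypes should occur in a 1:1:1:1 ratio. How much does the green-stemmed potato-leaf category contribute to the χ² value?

0.162

The 1:1:1:1 ratio has 4 parts, so with N = 1125 the expected counts are:
  purple-stemmed cut-leaf: 1125 × 1/4 = 281.25
  purple-stemmed potato-leaf: 1125 × 1/4 = 281.25
  green-stemmed cut-leaf: 1125 × 1/4 = 281.25
  green-stemmed potato-leaf: 1125 × 1/4 = 281.25
Contribution of green-stemmed potato-leaf: (288 − 281.25)² / 281.25 = 0.1620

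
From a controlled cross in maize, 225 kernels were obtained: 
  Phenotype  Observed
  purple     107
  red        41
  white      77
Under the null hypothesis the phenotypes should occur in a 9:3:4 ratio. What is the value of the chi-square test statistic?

10.712

Expected counts for N = 225 under a 9:3:4 ratio (total parts = 16):
  purple: 225 × 9/16 = 126.5625
  red: 225 × 3/16 = 42.1875
  white: 225 × 4/16 = 56.25
χ² = Σ (O − E)² / E
  purple: (107 − 126.5625)² / 126.5625 = 3.0237
  red: (41 − 42.1875)² / 42.1875 = 0.0334
  white: (77 − 56.25)² / 56.25 = 7.6544
χ² = 3.0237 + 0.0334 + 7.6544 = 10.7115 ≈ 10.712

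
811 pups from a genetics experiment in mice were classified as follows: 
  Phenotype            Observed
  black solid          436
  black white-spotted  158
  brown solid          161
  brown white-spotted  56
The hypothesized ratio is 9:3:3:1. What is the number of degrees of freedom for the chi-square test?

3

A goodness-of-fit test with 4 phenotype classes has df = 4 − 1 = 3.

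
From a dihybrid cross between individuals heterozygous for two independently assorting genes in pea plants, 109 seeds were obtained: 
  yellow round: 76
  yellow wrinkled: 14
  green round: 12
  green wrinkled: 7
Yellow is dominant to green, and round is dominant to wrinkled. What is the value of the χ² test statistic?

9.035

A dihybrid F₂ with independent assortment and complete dominance at both loci gives a 9:3:3:1 phenotypic ratio.
Total ratio parts = 16. Expected numbers out of 109:
  yellow round: 109 × 9/16 = 61.3125
  yellow wrinkled: 109 × 3/16 = 20.4375
  green round: 109 × 3/16 = 20.4375
  green wrinkled: 109 × 1/16 = 6.8125
χ² = Σ (O − E)² / E
  yellow round: (76 − 61.3125)² / 61.3125 = 3.5184
  yellow wrinkled: (14 − 20.4375)² / 20.4375 = 2.0277
  green round: (12 − 20.4375)² / 20.4375 = 3.4834
  green wrinkled: (7 − 6.8125)² / 6.8125 = 0.0052
χ² = 3.5184 + 2.0277 + 3.4834 + 0.0052 = 9.0347 ≈ 9.035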